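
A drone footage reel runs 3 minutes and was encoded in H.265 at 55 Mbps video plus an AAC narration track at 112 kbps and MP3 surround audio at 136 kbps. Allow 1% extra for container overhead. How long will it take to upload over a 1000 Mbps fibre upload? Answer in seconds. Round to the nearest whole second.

3 min = 180 s
Audio total: 112 + 136 = 248 kbps = 0.248 Mbps.
Total bitrate: 55.248 Mbps.
File: 55.248 Mbps × 180 s = 9944.6 Mb.
With 1% container overhead: ×1.01. → 10044.1 Mb.
At 1000 Mbps: 10044.1 / 1000 = 10.0 s ≈ 10 seconds.

10 seconds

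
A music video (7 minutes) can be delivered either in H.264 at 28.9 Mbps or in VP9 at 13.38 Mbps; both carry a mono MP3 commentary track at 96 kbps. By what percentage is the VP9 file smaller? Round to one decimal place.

53.5%

7 min = 420 s
Audio: 96 kbps = 0.096 Mbps.
H.264: 28.996 Mbps × 420 s = 12178.3 Mb = 1.522 GB.
VP9: 13.476 Mbps × 420 s = 5659.9 Mb = 0.707 GB.
Reduction: (1 − 0.707/1.522) × 100 = 53.52%.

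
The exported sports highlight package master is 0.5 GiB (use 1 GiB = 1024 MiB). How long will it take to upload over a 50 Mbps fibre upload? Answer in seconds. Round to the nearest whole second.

File: 0.5 GiB = 4295.0 Mb.
At 50 Mbps: 4295.0 / 50 = 85.9 s ≈ 85.9 seconds.

86 seconds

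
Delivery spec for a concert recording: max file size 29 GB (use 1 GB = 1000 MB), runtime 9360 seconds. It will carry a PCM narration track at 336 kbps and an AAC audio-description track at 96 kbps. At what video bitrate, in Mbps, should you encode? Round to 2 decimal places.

24.35 Mbps

Budget: 29 GB = 232000.0 Mb.
Total bitrate budget: 232000.0 Mb / 9360 s = 24.786 Mbps.
Audio total: 336 + 96 = 432 kbps = 0.432 Mbps.
Video: 24.786 − 0.432 = 24.354 Mbps.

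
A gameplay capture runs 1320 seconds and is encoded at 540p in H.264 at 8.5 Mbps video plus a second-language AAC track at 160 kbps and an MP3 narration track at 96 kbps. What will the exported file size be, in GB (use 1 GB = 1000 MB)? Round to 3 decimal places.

1.445 GB

Audio total: 160 + 96 = 256 kbps = 0.256 Mbps.
Total bitrate: 8.5 + 0.256 = 8.756 Mbps.
Stream data: 8.756 Mbps × 1320 s = 11557.9 Mb.
11,558 Mb ÷ 8 = 1,445 MB → 1.445 GB.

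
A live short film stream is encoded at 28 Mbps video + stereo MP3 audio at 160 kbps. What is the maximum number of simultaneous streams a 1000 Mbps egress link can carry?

35

Audio: 160 kbps = 0.160 Mbps.
Per-viewer media rate: 28.160 Mbps.
1000 Mbps = 1,000 Mbps; 1,000 / 28.160 = 35.51 → 35 viewers.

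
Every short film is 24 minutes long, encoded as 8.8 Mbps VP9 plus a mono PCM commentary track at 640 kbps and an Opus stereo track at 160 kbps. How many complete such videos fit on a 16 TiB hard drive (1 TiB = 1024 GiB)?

24 min = 1440 s
Audio total: 640 + 160 = 800 kbps = 0.800 Mbps.
Total bitrate: 9.600 Mbps.
Per item: 9.600 Mbps × 1440 s = 13,824 Mb = 1,728 MB.
Capacity: 16 TiB = 140,737,488 Mb; 10180.66 items → 10180 complete.

10180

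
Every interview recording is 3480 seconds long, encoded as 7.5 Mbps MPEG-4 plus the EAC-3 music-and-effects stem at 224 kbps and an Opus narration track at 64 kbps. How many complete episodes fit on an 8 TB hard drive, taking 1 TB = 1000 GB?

Audio total: 224 + 64 = 288 kbps = 0.288 Mbps.
Total bitrate: 7.788 Mbps.
Per item: 7.788 Mbps × 3480 s = 27,102 Mb = 3,388 MB.
Capacity: 8 TB = 64,000,000 Mb; 2361.43 items → 2361 complete.

2361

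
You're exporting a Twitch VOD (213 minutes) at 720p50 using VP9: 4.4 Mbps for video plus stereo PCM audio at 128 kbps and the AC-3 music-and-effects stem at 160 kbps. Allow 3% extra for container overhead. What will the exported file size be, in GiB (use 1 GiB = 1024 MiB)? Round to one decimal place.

7.2 GiB

213 min = 12780 s
Audio total: 128 + 160 = 288 kbps = 0.288 Mbps.
Total bitrate: 4.4 + 0.288 = 4.688 Mbps.
Stream data: 4.688 Mbps × 12780 s = 59912.6 Mb.
With 3% container overhead: ×1.03.
61,710 Mb = 7,713,752,400 bytes ÷ 1,073,741,824 = 7.184 GiB.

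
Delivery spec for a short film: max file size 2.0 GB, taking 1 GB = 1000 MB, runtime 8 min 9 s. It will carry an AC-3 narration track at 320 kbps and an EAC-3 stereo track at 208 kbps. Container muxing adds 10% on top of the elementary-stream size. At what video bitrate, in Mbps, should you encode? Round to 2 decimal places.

29.22 Mbps

Budget: 2.0 GB = 16000.0 Mb.
Stream payload after overhead: 16000.0 / 1.10 = 14545.5 Mb.
8 min 9 s = 489 s
Total bitrate budget: 14545.5 Mb / 489 s = 29.745 Mbps.
Audio total: 320 + 208 = 528 kbps = 0.528 Mbps.
Video: 29.745 − 0.528 = 29.217 Mbps.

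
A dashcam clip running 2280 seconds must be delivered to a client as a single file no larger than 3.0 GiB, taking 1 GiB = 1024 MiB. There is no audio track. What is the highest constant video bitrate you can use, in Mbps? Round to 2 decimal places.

11.30 Mbps

Budget: 3.0 GiB = 25769.8 Mb.
Total bitrate budget: 25769.8 Mb / 2280 s = 11.303 Mbps.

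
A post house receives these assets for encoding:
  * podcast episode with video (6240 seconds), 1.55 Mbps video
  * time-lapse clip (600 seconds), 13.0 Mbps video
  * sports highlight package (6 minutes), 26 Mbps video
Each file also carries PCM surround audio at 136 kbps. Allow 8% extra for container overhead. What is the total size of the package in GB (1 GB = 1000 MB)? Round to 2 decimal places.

3.75 GB

Audio: 136 kbps = 0.136 Mbps.
podcast episode with video: 1.686 Mbps × 6240 s × 1.08 = 11362.3 Mb
time-lapse clip: 13.136 Mbps × 600 s × 1.08 = 8512.1 Mb
sports highlight package: 26.136 Mbps × 360 s × 1.08 = 10161.7 Mb
Total: 30036.1 Mb = 3754.5 MB.
= 3.755 GB.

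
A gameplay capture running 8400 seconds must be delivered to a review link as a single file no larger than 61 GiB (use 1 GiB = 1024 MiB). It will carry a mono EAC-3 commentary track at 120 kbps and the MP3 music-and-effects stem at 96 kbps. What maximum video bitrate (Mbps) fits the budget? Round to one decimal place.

62.2 Mbps

Budget: 61 GiB = 523986.0 Mb.
Total bitrate budget: 523986.0 Mb / 8400 s = 62.379 Mbps.
Audio total: 120 + 96 = 216 kbps = 0.216 Mbps.
Video: 62.379 − 0.216 = 62.163 Mbps.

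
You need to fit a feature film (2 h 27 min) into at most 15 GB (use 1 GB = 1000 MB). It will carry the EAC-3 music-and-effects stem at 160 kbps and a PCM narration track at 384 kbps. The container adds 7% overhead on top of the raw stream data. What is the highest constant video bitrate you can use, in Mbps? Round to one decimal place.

12.2 Mbps

Budget: 15 GB = 120000.0 Mb.
Stream payload after overhead: 120000.0 / 1.07 = 112149.5 Mb.
2 h 27 min = 147 min = 8820 s
Total bitrate budget: 112149.5 Mb / 8820 s = 12.715 Mbps.
Audio total: 160 + 384 = 544 kbps = 0.544 Mbps.
Video: 12.715 − 0.544 = 12.171 Mbps.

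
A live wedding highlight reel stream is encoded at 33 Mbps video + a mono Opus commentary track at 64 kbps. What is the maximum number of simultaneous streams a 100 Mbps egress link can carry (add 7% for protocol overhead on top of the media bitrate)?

2

Audio: 64 kbps = 0.064 Mbps.
Per-viewer media rate: 33.064 Mbps.
On the wire with 7% overhead: 35.378 Mbps.
100 Mbps = 100.0 Mbps; 100.0 / 35.378 = 2.83 → 2 viewers.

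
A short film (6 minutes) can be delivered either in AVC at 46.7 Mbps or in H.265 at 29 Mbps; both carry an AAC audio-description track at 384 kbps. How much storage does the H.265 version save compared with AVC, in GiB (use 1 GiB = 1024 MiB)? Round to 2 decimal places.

6 min = 360 s
Audio: 384 kbps = 0.384 Mbps.
AVC: 47.084 Mbps × 360 s = 16950.2 Mb = 1.973 GiB.
H.265: 29.384 Mbps × 360 s = 10578.2 Mb = 1.231 GiB.
Saving: 1.973 − 1.231 = 0.742 GiB.

0.74 GiB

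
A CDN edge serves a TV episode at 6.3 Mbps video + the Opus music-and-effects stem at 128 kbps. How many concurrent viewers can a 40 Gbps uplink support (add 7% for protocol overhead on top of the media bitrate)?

Audio: 128 kbps = 0.128 Mbps.
Per-viewer media rate: 6.428 Mbps.
On the wire with 7% overhead: 6.878 Mbps.
40 Gbps = 40,000 Mbps; 40,000 / 6.878 = 5815.68 → 5815 viewers.

5815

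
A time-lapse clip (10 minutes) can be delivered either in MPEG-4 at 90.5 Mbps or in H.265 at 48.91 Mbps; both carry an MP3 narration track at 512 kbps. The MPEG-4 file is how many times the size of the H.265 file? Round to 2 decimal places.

10 min = 600 s
Audio: 512 kbps = 0.512 Mbps.
MPEG-4: 91.012 Mbps × 600 s = 54607.2 Mb = 6.826 GB.
H.265: 49.422 Mbps × 600 s = 29653.2 Mb = 3.707 GB.
Ratio: 6.826 / 3.707 = 1.842.

1.84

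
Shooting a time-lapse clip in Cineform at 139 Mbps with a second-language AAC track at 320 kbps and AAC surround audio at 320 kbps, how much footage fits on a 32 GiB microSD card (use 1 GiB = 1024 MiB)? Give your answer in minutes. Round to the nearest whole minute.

Audio total: 320 + 320 = 640 kbps = 0.640 Mbps.
Total bitrate: 139 + 0.640 = 139.640 Mbps.
Capacity: 32 GiB = 274,878 Mb.
Recording time: 274,878 / 139.640 = 1,968 s ≈ 32.8 minutes.

33 minutes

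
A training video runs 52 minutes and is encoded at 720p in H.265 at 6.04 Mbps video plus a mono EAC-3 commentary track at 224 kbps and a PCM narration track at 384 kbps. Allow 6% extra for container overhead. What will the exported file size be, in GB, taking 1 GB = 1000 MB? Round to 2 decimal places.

52 min = 3120 s
Audio total: 224 + 384 = 608 kbps = 0.608 Mbps.
Total bitrate: 6.04 + 0.608 = 6.648 Mbps.
Stream data: 6.648 Mbps × 3120 s = 20741.8 Mb.
With 6% container overhead: ×1.06.
21,986 Mb ÷ 8 = 2,748 MB → 2.748 GB.

2.75 GB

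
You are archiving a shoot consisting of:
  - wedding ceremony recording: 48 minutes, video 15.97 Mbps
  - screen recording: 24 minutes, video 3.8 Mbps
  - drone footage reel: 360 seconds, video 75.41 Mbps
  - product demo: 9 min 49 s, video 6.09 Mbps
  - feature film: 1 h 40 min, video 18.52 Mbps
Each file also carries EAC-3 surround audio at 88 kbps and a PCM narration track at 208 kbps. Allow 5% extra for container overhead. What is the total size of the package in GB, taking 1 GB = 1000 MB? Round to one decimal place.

25.8 GB

Audio total: 88 + 208 = 296 kbps = 0.296 Mbps.
wedding ceremony recording: 16.266 Mbps × 2880 s × 1.05 = 49188.4 Mb
screen recording: 4.096 Mbps × 1440 s × 1.05 = 6193.2 Mb
drone footage reel: 75.706 Mbps × 360 s × 1.05 = 28616.9 Mb
product demo: 6.386 Mbps × 589 s × 1.05 = 3949.4 Mb
feature film: 18.816 Mbps × 6000 s × 1.05 = 118540.8 Mb
Total: 206488.6 Mb = 25811.1 MB.
= 25.81 GB.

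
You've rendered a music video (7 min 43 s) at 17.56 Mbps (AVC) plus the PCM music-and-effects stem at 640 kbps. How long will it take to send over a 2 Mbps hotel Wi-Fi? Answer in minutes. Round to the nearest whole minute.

70 minutes

7 min 43 s = 463 s
Audio: 640 kbps = 0.640 Mbps.
Total bitrate: 18.200 Mbps.
File: 18.200 Mbps × 463 s = 8426.6 Mb.
At 2 Mbps: 8426.6 / 2 = 4213.3 s ≈ 70.2 minutes.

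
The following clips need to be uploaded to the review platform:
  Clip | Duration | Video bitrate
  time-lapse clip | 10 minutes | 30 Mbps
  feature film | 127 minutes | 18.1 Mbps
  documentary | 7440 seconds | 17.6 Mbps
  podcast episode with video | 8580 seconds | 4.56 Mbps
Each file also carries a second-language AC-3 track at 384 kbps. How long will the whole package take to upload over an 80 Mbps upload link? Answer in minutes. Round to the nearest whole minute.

Audio: 384 kbps = 0.384 Mbps.
time-lapse clip: 30.384 Mbps × 600 s = 18230.4 Mb
feature film: 18.484 Mbps × 7620 s = 140848.1 Mb
documentary: 17.984 Mbps × 7440 s = 133801.0 Mb
podcast episode with video: 4.944 Mbps × 8580 s = 42419.5 Mb
Total: 335299.0 Mb = 41912.4 MB.
At 80 Mbps: 335299.0 / 80 = 4191 s ≈ 69.9 minutes.

70 minutes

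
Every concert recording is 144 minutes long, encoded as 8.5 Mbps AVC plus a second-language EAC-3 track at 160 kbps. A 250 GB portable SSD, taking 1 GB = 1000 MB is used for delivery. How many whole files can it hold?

26

144 min = 8640 s
Audio: 160 kbps = 0.160 Mbps.
Total bitrate: 8.660 Mbps.
Per item: 8.660 Mbps × 8640 s = 74,822 Mb = 9,353 MB.
Capacity: 250 GB = 2,000,000 Mb; 26.73 items → 26 complete.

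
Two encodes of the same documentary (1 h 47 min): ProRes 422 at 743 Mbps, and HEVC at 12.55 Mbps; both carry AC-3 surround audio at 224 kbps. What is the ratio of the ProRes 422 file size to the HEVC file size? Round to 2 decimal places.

58.18

1 h 47 min = 107 min = 6420 s
Audio: 224 kbps = 0.224 Mbps.
ProRes 422: 743.224 Mbps × 6420 s = 4771498.1 Mb = 596.437 GB.
HEVC: 12.774 Mbps × 6420 s = 82009.1 Mb = 10.251 GB.
Ratio: 596.437 / 10.251 = 58.183.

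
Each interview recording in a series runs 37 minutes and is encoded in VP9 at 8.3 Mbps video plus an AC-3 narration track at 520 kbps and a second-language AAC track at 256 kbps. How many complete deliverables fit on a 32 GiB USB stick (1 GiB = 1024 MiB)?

37 min = 2220 s
Audio total: 520 + 256 = 776 kbps = 0.776 Mbps.
Total bitrate: 9.076 Mbps.
Per item: 9.076 Mbps × 2220 s = 20,149 Mb = 2,519 MB.
Capacity: 32 GiB = 274,878 Mb; 13.64 items → 13 complete.

13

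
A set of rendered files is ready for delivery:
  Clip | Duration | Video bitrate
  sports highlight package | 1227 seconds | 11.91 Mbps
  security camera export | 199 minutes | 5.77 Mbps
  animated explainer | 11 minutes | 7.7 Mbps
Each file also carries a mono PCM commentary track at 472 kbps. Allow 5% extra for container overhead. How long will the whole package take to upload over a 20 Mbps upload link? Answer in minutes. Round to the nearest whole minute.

83 minutes

Audio: 472 kbps = 0.472 Mbps.
sports highlight package: 12.382 Mbps × 1227 s × 1.05 = 15952.3 Mb
security camera export: 6.242 Mbps × 11940 s × 1.05 = 78256.0 Mb
animated explainer: 8.172 Mbps × 660 s × 1.05 = 5663.2 Mb
Total: 99871.5 Mb = 12483.9 MB.
At 20 Mbps: 99871.5 / 20 = 4994 s ≈ 83.2 minutes.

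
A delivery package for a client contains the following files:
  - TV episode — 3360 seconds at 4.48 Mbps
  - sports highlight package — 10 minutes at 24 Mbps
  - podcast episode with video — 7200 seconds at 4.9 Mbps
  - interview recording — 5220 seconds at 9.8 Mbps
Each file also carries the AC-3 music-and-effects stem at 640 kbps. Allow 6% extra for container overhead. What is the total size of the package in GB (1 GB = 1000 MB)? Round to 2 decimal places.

Audio: 640 kbps = 0.640 Mbps.
TV episode: 5.120 Mbps × 3360 s × 1.06 = 18235.4 Mb
sports highlight package: 24.640 Mbps × 600 s × 1.06 = 15671.0 Mb
podcast episode with video: 5.540 Mbps × 7200 s × 1.06 = 42281.3 Mb
interview recording: 10.440 Mbps × 5220 s × 1.06 = 57766.6 Mb
Total: 133954.3 Mb = 16744.3 MB.
= 16.74 GB.

16.74 GB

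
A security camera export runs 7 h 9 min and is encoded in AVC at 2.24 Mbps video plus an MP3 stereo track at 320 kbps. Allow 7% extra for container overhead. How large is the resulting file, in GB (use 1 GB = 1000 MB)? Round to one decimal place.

7 h 9 min = 429 min = 25740 s
Audio: 320 kbps = 0.320 Mbps.
Total bitrate: 2.24 + 0.320 = 2.560 Mbps.
Stream data: 2.560 Mbps × 25740 s = 65894.4 Mb.
With 7% container overhead: ×1.07.
70,507 Mb ÷ 8 = 8,813 MB → 8.813 GB.

8.8 GB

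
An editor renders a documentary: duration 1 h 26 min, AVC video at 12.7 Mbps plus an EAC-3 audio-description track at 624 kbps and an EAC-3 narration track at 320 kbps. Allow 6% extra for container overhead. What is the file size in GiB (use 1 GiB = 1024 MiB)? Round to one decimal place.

1 h 26 min = 86 min = 5160 s
Audio total: 624 + 320 = 944 kbps = 0.944 Mbps.
Total bitrate: 12.7 + 0.944 = 13.644 Mbps.
Stream data: 13.644 Mbps × 5160 s = 70403.0 Mb.
With 6% container overhead: ×1.06.
74,627 Mb = 9,328,402,800 bytes ÷ 1,073,741,824 = 8.688 GiB.

8.7 GiB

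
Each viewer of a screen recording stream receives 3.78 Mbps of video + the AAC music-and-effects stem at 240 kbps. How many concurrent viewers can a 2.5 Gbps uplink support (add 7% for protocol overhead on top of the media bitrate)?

581

Audio: 240 kbps = 0.240 Mbps.
Per-viewer media rate: 4.020 Mbps.
On the wire with 7% overhead: 4.301 Mbps.
2.5 Gbps = 2,500 Mbps; 2,500 / 4.301 = 581.21 → 581 viewers.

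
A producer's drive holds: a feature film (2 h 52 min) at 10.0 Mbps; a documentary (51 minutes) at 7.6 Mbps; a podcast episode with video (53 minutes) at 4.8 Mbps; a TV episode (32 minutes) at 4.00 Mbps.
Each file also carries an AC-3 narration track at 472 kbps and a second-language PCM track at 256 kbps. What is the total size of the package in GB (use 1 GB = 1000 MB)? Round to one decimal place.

Audio total: 472 + 256 = 728 kbps = 0.728 Mbps.
feature film: 10.728 Mbps × 10320 s = 110713.0 Mb
documentary: 8.328 Mbps × 3060 s = 25483.7 Mb
podcast episode with video: 5.528 Mbps × 3180 s = 17579.0 Mb
TV episode: 4.728 Mbps × 1920 s = 9077.8 Mb
Total: 162853.4 Mb = 20356.7 MB.
= 20.36 GB.

20.4 GB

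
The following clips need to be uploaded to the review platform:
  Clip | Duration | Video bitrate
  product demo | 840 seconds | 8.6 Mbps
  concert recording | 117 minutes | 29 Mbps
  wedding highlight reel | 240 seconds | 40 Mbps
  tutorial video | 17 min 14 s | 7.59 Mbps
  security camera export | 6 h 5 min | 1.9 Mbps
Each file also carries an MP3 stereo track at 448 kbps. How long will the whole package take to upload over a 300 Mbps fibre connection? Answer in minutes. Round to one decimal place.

Audio: 448 kbps = 0.448 Mbps.
product demo: 9.048 Mbps × 840 s = 7600.3 Mb
concert recording: 29.448 Mbps × 7020 s = 206725.0 Mb
wedding highlight reel: 40.448 Mbps × 240 s = 9707.5 Mb
tutorial video: 8.038 Mbps × 1034 s = 8311.3 Mb
security camera export: 2.348 Mbps × 21900 s = 51421.2 Mb
Total: 283765.3 Mb = 35470.7 MB.
At 300 Mbps: 283765.3 / 300 = 946 s ≈ 15.8 minutes.

15.8 minutes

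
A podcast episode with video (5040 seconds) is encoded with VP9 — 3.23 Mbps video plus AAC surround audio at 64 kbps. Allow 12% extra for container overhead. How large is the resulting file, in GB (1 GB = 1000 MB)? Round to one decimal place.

Audio: 64 kbps = 0.064 Mbps.
Total bitrate: 3.23 + 0.064 = 3.294 Mbps.
Stream data: 3.294 Mbps × 5040 s = 16601.8 Mb.
With 12% container overhead: ×1.12.
18,594 Mb ÷ 8 = 2,324 MB → 2.324 GB.

2.3 GB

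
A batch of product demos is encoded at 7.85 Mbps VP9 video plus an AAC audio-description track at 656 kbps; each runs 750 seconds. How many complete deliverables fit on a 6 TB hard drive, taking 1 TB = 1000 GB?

7524

Audio: 656 kbps = 0.656 Mbps.
Total bitrate: 8.506 Mbps.
Per item: 8.506 Mbps × 750 s = 6,380 Mb = 797.4 MB.
Capacity: 6 TB = 48,000,000 Mb; 7524.10 items → 7524 complete.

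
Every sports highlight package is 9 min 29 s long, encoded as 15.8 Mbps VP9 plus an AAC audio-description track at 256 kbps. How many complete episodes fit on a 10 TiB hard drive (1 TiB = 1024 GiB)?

9628

9 min 29 s = 569 s
Audio: 256 kbps = 0.256 Mbps.
Total bitrate: 16.056 Mbps.
Per item: 16.056 Mbps × 569 s = 9,136 Mb = 1,142 MB.
Capacity: 10 TiB = 87,960,930 Mb; 9628.09 items → 9628 complete.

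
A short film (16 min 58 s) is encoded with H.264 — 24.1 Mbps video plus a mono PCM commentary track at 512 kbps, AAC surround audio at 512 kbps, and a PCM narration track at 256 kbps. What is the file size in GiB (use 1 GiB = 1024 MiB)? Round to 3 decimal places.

16 min 58 s = 1018 s
Audio total: 512 + 512 + 256 = 1280 kbps = 1.280 Mbps.
Total bitrate: 24.1 + 1.280 = 25.380 Mbps.
Stream data: 25.380 Mbps × 1018 s = 25836.8 Mb.
25,837 Mb = 3,229,605,000 bytes ÷ 1,073,741,824 = 3.008 GiB.

3.008 GiB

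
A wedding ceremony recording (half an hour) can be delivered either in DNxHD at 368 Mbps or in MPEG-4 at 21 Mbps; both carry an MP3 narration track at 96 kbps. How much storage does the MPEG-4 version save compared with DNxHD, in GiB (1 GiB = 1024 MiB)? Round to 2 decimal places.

72.71 GiB

30 min = 1800 s
Audio: 96 kbps = 0.096 Mbps.
DNxHD: 368.096 Mbps × 1800 s = 662572.8 Mb = 77.134 GiB.
MPEG-4: 21.096 Mbps × 1800 s = 37972.8 Mb = 4.421 GiB.
Saving: 77.134 − 4.421 = 72.713 GiB.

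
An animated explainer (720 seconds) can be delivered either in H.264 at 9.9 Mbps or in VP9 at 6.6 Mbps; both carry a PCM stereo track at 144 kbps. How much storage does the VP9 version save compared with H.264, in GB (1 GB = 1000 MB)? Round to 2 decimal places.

Audio: 144 kbps = 0.144 Mbps.
H.264: 10.044 Mbps × 720 s = 7231.7 Mb = 0.904 GB.
VP9: 6.744 Mbps × 720 s = 4855.7 Mb = 0.607 GB.
Saving: 0.904 − 0.607 = 0.297 GB.

0.30 GB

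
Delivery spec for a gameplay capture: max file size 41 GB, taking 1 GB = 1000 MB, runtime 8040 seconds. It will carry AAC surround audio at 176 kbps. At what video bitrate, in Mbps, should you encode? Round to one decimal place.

40.6 Mbps

Budget: 41 GB = 328000.0 Mb.
Total bitrate budget: 328000.0 Mb / 8040 s = 40.796 Mbps.
Audio: 176 kbps = 0.176 Mbps.
Video: 40.796 − 0.176 = 40.620 Mbps.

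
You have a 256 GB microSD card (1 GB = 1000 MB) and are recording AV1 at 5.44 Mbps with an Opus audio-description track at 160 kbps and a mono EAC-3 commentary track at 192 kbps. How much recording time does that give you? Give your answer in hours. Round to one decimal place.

98.2 hours

Audio total: 160 + 192 = 352 kbps = 0.352 Mbps.
Total bitrate: 5.44 + 0.352 = 5.792 Mbps.
Capacity: 256 GB = 2,048,000 Mb.
Recording time: 2,048,000 / 5.792 = 353,591 s ≈ 98.2 hours.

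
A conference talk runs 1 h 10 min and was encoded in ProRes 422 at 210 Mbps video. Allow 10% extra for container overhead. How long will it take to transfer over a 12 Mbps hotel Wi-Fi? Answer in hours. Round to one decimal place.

1 h 10 min = 70 min = 4200 s
File: 210.000 Mbps × 4200 s = 882000.0 Mb.
With 10% container overhead: ×1.10. → 970200.0 Mb.
At 12 Mbps: 970200.0 / 12 = 80850.0 s ≈ 22.5 hours.

22.5 hours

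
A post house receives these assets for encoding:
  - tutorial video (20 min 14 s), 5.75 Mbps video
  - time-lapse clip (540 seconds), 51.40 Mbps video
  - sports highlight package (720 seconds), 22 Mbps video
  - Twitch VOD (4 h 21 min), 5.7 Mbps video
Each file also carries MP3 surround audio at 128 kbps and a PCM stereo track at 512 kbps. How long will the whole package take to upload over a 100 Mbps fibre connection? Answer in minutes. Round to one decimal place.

25.2 minutes

Audio total: 128 + 512 = 640 kbps = 0.640 Mbps.
tutorial video: 6.390 Mbps × 1214 s = 7757.5 Mb
time-lapse clip: 52.040 Mbps × 540 s = 28101.6 Mb
sports highlight package: 22.640 Mbps × 720 s = 16300.8 Mb
Twitch VOD: 6.340 Mbps × 15660 s = 99284.4 Mb
Total: 151444.3 Mb = 18930.5 MB.
At 100 Mbps: 151444.3 / 100 = 1514 s ≈ 25.2 minutes.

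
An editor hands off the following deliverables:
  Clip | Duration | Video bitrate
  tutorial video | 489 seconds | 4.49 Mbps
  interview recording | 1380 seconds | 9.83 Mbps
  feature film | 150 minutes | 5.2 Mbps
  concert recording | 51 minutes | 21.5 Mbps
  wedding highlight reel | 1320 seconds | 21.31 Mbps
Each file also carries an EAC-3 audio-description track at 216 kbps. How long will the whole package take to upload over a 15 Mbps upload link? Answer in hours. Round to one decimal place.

3.0 hours

Audio: 216 kbps = 0.216 Mbps.
tutorial video: 4.706 Mbps × 489 s = 2301.2 Mb
interview recording: 10.046 Mbps × 1380 s = 13863.5 Mb
feature film: 5.416 Mbps × 9000 s = 48744.0 Mb
concert recording: 21.716 Mbps × 3060 s = 66451.0 Mb
wedding highlight reel: 21.526 Mbps × 1320 s = 28414.3 Mb
Total: 159774.0 Mb = 19971.7 MB.
At 15 Mbps: 159774.0 / 15 = 10652 s ≈ 2.96 hours.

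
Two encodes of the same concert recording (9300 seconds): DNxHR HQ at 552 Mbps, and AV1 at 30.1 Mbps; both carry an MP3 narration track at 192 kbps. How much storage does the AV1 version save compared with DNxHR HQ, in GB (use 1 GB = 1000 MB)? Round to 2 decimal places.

Audio: 192 kbps = 0.192 Mbps.
DNxHR HQ: 552.192 Mbps × 9300 s = 5135385.6 Mb = 641.923 GB.
AV1: 30.292 Mbps × 9300 s = 281715.6 Mb = 35.214 GB.
Saving: 641.923 − 35.214 = 606.709 GB.

606.71 GB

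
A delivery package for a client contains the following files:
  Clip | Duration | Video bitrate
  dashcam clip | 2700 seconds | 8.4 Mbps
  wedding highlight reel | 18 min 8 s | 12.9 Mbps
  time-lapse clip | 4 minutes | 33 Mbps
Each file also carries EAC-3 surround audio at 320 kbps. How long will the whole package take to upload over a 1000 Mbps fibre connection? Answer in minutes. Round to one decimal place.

0.8 minutes

Audio: 320 kbps = 0.320 Mbps.
dashcam clip: 8.720 Mbps × 2700 s = 23544.0 Mb
wedding highlight reel: 13.220 Mbps × 1088 s = 14383.4 Mb
time-lapse clip: 33.320 Mbps × 240 s = 7996.8 Mb
Total: 45924.2 Mb = 5740.5 MB.
At 1000 Mbps: 45924.2 / 1000 = 46 s ≈ 0.765 minutes.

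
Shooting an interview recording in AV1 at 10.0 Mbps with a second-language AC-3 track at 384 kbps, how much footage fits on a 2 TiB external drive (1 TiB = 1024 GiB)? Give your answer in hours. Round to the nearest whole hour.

Audio: 384 kbps = 0.384 Mbps.
Total bitrate: 10.0 + 0.384 = 10.384 Mbps.
Capacity: 2 TiB = 17,592,186 Mb.
Recording time: 17,592,186 / 10.384 = 1,694,163 s ≈ 471 hours.

471 hours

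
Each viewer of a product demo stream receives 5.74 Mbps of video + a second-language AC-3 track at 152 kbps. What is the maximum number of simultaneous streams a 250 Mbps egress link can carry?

Audio: 152 kbps = 0.152 Mbps.
Per-viewer media rate: 5.892 Mbps.
250 Mbps = 250.0 Mbps; 250.0 / 5.892 = 42.43 → 42 viewers.

42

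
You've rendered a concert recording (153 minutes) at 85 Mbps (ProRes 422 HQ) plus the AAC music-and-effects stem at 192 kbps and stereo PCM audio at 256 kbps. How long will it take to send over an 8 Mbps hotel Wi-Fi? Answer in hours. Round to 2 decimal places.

153 min = 9180 s
Audio total: 192 + 256 = 448 kbps = 0.448 Mbps.
Total bitrate: 85.448 Mbps.
File: 85.448 Mbps × 9180 s = 784412.6 Mb.
At 8 Mbps: 784412.6 / 8 = 98051.6 s ≈ 27.2 hours.

27.24 hours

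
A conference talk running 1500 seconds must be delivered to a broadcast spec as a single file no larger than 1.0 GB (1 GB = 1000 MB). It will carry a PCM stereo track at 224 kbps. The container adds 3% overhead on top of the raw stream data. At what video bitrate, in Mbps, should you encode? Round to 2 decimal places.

4.95 Mbps

Budget: 1.0 GB = 8000.0 Mb.
Stream payload after overhead: 8000.0 / 1.03 = 7767.0 Mb.
Total bitrate budget: 7767.0 Mb / 1500 s = 5.178 Mbps.
Audio: 224 kbps = 0.224 Mbps.
Video: 5.178 − 0.224 = 4.954 Mbps.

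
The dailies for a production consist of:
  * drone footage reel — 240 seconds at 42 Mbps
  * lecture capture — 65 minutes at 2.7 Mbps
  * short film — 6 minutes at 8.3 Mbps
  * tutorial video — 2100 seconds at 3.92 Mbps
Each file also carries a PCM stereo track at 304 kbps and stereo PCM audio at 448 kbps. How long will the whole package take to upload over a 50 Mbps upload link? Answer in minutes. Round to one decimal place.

Audio total: 304 + 448 = 752 kbps = 0.752 Mbps.
drone footage reel: 42.752 Mbps × 240 s = 10260.5 Mb
lecture capture: 3.452 Mbps × 3900 s = 13462.8 Mb
short film: 9.052 Mbps × 360 s = 3258.7 Mb
tutorial video: 4.672 Mbps × 2100 s = 9811.2 Mb
Total: 36793.2 Mb = 4599.1 MB.
At 50 Mbps: 36793.2 / 50 = 736 s ≈ 12.3 minutes.

12.3 minutes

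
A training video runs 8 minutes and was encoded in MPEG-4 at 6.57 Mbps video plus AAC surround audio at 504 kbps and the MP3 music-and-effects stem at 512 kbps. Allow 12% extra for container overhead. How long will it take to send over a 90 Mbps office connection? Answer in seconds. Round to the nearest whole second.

8 min = 480 s
Audio total: 504 + 512 = 1016 kbps = 1.016 Mbps.
Total bitrate: 7.586 Mbps.
File: 7.586 Mbps × 480 s = 3641.3 Mb.
With 12% container overhead: ×1.12. → 4078.2 Mb.
At 90 Mbps: 4078.2 / 90 = 45.3 s ≈ 45.3 seconds.

45 seconds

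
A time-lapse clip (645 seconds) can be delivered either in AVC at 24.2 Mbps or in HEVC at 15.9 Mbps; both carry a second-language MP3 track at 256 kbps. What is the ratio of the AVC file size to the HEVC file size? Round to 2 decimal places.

1.51

Audio: 256 kbps = 0.256 Mbps.
AVC: 24.456 Mbps × 645 s = 15774.1 Mb = 1.836 GiB.
HEVC: 16.156 Mbps × 645 s = 10420.6 Mb = 1.213 GiB.
Ratio: 1.836 / 1.213 = 1.514.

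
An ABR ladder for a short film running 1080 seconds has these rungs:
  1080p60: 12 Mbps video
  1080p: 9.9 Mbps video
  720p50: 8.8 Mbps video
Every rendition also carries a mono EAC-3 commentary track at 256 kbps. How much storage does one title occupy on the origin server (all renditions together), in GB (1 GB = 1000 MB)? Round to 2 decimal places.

Audio: 256 kbps = 0.256 Mbps.
Sum of rendition bitrates: (12+0.256) + (9.9+0.256) + (8.8+0.256) = 31.468 Mbps.
× 1080 s = 33,985 Mb = 4,248 MB = 4.248 GB.

4.25 GB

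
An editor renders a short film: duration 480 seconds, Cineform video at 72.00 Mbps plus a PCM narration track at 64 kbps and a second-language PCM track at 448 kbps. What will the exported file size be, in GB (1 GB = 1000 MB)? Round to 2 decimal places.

4.35 GB

Audio total: 64 + 448 = 512 kbps = 0.512 Mbps.
Total bitrate: 72.00 + 0.512 = 72.512 Mbps.
Stream data: 72.512 Mbps × 480 s = 34805.8 Mb.
34,806 Mb ÷ 8 = 4,351 MB → 4.351 GB.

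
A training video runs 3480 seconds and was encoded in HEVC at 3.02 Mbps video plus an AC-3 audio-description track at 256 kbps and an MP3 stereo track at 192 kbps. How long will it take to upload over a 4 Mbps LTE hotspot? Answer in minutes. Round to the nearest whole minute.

Audio total: 256 + 192 = 448 kbps = 0.448 Mbps.
Total bitrate: 3.468 Mbps.
File: 3.468 Mbps × 3480 s = 12068.6 Mb.
At 4 Mbps: 12068.6 / 4 = 3017.2 s ≈ 50.3 minutes.

50 minutes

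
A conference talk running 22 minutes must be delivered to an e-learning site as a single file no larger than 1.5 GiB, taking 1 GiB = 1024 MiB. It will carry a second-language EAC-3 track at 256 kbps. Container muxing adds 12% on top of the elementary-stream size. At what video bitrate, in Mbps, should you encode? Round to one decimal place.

8.5 Mbps

Budget: 1.5 GiB = 12884.9 Mb.
Stream payload after overhead: 12884.9 / 1.12 = 11504.4 Mb.
22 min = 1320 s
Total bitrate budget: 11504.4 Mb / 1320 s = 8.715 Mbps.
Audio: 256 kbps = 0.256 Mbps.
Video: 8.715 − 0.256 = 8.459 Mbps.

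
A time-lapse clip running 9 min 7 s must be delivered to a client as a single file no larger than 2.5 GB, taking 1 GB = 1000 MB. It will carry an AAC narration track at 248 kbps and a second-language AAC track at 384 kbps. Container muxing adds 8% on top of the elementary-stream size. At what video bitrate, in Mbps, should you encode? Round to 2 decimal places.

Budget: 2.5 GB = 20000.0 Mb.
Stream payload after overhead: 20000.0 / 1.08 = 18518.5 Mb.
9 min 7 s = 547 s
Total bitrate budget: 18518.5 Mb / 547 s = 33.855 Mbps.
Audio total: 248 + 384 = 632 kbps = 0.632 Mbps.
Video: 33.855 − 0.632 = 33.223 Mbps.

33.22 Mbps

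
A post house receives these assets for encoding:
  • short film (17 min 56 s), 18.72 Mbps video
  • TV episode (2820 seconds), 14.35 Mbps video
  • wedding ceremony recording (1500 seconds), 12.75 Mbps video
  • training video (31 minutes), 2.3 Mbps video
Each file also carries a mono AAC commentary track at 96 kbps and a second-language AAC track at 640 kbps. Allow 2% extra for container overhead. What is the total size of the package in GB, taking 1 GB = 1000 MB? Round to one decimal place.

11.4 GB

Audio total: 96 + 640 = 736 kbps = 0.736 Mbps.
short film: 19.456 Mbps × 1076 s × 1.02 = 21353.3 Mb
TV episode: 15.086 Mbps × 2820 s × 1.02 = 43393.4 Mb
wedding ceremony recording: 13.486 Mbps × 1500 s × 1.02 = 20633.6 Mb
training video: 3.036 Mbps × 1860 s × 1.02 = 5759.9 Mb
Total: 91140.2 Mb = 11392.5 MB.
= 11.39 GB.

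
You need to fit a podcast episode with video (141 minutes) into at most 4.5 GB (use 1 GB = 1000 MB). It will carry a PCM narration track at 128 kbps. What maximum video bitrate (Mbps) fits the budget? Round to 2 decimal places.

4.13 Mbps

Budget: 4.5 GB = 36000.0 Mb.
141 min = 8460 s
Total bitrate budget: 36000.0 Mb / 8460 s = 4.255 Mbps.
Audio: 128 kbps = 0.128 Mbps.
Video: 4.255 − 0.128 = 4.127 Mbps.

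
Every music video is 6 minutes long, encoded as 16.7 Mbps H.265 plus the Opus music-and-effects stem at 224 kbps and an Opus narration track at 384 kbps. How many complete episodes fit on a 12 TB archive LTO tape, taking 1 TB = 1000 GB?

6 min = 360 s
Audio total: 224 + 384 = 608 kbps = 0.608 Mbps.
Total bitrate: 17.308 Mbps.
Per item: 17.308 Mbps × 360 s = 6,231 Mb = 778.9 MB.
Capacity: 12 TB = 96,000,000 Mb; 15407.13 items → 15407 complete.

15407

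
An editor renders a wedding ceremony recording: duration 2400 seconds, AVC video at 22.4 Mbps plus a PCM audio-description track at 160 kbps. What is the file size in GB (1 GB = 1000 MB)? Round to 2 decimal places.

Audio: 160 kbps = 0.160 Mbps.
Total bitrate: 22.4 + 0.160 = 22.560 Mbps.
Stream data: 22.560 Mbps × 2400 s = 54144.0 Mb.
54,144 Mb ÷ 8 = 6,768 MB → 6.768 GB.

6.77 GB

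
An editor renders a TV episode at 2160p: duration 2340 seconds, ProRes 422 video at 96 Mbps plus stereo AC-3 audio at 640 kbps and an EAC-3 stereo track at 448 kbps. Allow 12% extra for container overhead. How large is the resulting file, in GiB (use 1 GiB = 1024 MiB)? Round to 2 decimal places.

29.62 GiB

Audio total: 640 + 448 = 1088 kbps = 1.088 Mbps.
Total bitrate: 96 + 1.088 = 97.088 Mbps.
Stream data: 97.088 Mbps × 2340 s = 227185.9 Mb.
With 12% container overhead: ×1.12.
254,448 Mb = 31,806,028,800 bytes ÷ 1,073,741,824 = 29.62 GiB.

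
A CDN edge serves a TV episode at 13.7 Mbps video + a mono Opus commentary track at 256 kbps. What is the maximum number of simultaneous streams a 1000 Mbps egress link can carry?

Audio: 256 kbps = 0.256 Mbps.
Per-viewer media rate: 13.956 Mbps.
1000 Mbps = 1,000 Mbps; 1,000 / 13.956 = 71.65 → 71 viewers.

71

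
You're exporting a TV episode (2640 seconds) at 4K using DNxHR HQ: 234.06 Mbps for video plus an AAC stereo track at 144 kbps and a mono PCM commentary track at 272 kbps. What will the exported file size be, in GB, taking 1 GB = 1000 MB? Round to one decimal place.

77.4 GB

Audio total: 144 + 272 = 416 kbps = 0.416 Mbps.
Total bitrate: 234.06 + 0.416 = 234.476 Mbps.
Stream data: 234.476 Mbps × 2640 s = 619016.6 Mb.
619,017 Mb ÷ 8 = 77,377 MB → 77.38 GB.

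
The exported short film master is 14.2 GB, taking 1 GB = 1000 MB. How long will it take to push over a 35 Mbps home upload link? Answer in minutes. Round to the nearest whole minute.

54 minutes

File: 14.2 GB = 113600.0 Mb.
At 35 Mbps: 113600.0 / 35 = 3245.7 s ≈ 54.1 minutes.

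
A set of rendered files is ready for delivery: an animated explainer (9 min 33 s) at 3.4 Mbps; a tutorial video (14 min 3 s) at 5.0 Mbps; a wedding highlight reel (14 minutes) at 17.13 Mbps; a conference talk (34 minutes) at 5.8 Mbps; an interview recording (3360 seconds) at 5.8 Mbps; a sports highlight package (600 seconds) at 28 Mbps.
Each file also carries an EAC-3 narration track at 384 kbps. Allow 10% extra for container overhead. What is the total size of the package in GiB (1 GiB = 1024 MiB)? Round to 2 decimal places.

9.20 GiB

Audio: 384 kbps = 0.384 Mbps.
animated explainer: 3.784 Mbps × 573 s × 1.10 = 2385.1 Mb
tutorial video: 5.384 Mbps × 843 s × 1.10 = 4992.6 Mb
wedding highlight reel: 17.514 Mbps × 840 s × 1.10 = 16182.9 Mb
conference talk: 6.184 Mbps × 2040 s × 1.10 = 13876.9 Mb
interview recording: 6.184 Mbps × 3360 s × 1.10 = 22856.1 Mb
sports highlight package: 28.384 Mbps × 600 s × 1.10 = 18733.4 Mb
Total: 79027.0 Mb = 9878.4 MB.
= 9.200 GiB.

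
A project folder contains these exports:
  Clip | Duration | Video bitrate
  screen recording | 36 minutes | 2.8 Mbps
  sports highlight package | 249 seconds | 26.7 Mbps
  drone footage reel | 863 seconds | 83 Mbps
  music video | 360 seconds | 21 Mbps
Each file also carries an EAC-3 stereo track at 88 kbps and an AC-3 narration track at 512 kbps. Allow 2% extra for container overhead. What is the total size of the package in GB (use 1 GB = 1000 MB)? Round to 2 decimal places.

Audio total: 88 + 512 = 600 kbps = 0.600 Mbps.
screen recording: 3.400 Mbps × 2160 s × 1.02 = 7490.9 Mb
sports highlight package: 27.300 Mbps × 249 s × 1.02 = 6933.7 Mb
drone footage reel: 83.600 Mbps × 863 s × 1.02 = 73589.7 Mb
music video: 21.600 Mbps × 360 s × 1.02 = 7931.5 Mb
Total: 95945.8 Mb = 11993.2 MB.
= 11.99 GB.

11.99 GB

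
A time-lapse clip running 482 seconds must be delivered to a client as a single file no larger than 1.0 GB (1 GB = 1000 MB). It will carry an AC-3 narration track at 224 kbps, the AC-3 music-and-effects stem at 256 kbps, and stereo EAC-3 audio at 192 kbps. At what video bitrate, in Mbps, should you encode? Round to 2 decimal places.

Budget: 1.0 GB = 8000.0 Mb.
Total bitrate budget: 8000.0 Mb / 482 s = 16.598 Mbps.
Audio total: 224 + 256 + 192 = 672 kbps = 0.672 Mbps.
Video: 16.598 − 0.672 = 15.926 Mbps.

15.93 Mbps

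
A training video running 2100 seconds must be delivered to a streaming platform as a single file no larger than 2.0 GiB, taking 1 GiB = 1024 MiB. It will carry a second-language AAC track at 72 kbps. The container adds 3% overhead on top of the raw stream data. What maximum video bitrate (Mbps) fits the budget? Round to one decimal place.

7.9 Mbps

Budget: 2.0 GiB = 17179.9 Mb.
Stream payload after overhead: 17179.9 / 1.03 = 16679.5 Mb.
Total bitrate budget: 16679.5 Mb / 2100 s = 7.943 Mbps.
Audio: 72 kbps = 0.072 Mbps.
Video: 7.943 − 0.072 = 7.871 Mbps.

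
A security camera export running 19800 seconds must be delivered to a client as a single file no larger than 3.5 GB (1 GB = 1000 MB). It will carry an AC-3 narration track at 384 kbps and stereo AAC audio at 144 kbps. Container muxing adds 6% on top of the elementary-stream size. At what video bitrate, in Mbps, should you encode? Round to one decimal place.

Budget: 3.5 GB = 28000.0 Mb.
Stream payload after overhead: 28000.0 / 1.06 = 26415.1 Mb.
Total bitrate budget: 26415.1 Mb / 19800 s = 1.334 Mbps.
Audio total: 384 + 144 = 528 kbps = 0.528 Mbps.
Video: 1.334 − 0.528 = 0.806 Mbps.

0.8 Mbps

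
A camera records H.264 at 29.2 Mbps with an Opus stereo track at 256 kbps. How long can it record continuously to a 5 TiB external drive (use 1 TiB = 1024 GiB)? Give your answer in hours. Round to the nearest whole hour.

415 hours

Audio: 256 kbps = 0.256 Mbps.
Total bitrate: 29.2 + 0.256 = 29.456 Mbps.
Capacity: 5 TiB = 43,980,465 Mb.
Recording time: 43,980,465 / 29.456 = 1,493,090 s ≈ 415 hours.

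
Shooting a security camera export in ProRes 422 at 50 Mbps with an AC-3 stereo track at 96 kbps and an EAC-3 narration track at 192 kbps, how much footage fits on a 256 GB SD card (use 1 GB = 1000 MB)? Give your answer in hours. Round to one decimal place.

Audio total: 96 + 192 = 288 kbps = 0.288 Mbps.
Total bitrate: 50 + 0.288 = 50.288 Mbps.
Capacity: 256 GB = 2,048,000 Mb.
Recording time: 2,048,000 / 50.288 = 40,725 s ≈ 11.3 hours.

11.3 hours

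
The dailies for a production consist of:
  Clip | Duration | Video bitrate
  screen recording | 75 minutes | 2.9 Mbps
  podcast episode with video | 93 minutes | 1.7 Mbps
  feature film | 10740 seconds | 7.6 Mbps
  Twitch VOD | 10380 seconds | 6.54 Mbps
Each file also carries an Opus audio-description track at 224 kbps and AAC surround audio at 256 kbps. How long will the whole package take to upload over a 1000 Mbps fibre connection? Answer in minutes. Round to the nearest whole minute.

3 minutes

Audio total: 224 + 256 = 480 kbps = 0.480 Mbps.
screen recording: 3.380 Mbps × 4500 s = 15210.0 Mb
podcast episode with video: 2.180 Mbps × 5580 s = 12164.4 Mb
feature film: 8.080 Mbps × 10740 s = 86779.2 Mb
Twitch VOD: 7.020 Mbps × 10380 s = 72867.6 Mb
Total: 187021.2 Mb = 23377.7 MB.
At 1000 Mbps: 187021.2 / 1000 = 187 s ≈ 3.12 minutes.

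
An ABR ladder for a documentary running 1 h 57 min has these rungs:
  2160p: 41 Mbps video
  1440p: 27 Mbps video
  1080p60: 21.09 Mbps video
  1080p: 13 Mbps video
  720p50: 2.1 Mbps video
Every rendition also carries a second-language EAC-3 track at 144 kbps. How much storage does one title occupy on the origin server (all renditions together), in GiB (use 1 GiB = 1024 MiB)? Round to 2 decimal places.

1 h 57 min = 117 min = 7020 s
Audio: 144 kbps = 0.144 Mbps.
Sum of rendition bitrates: (41+0.144) + (27+0.144) + (21.09+0.144) + (13+0.144) + (2.1+0.144) = 104.910 Mbps.
× 7020 s = 736,468 Mb = 92,059 MB = 85.74 GiB.

85.74 GiB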